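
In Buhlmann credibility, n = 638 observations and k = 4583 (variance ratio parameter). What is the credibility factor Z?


Z = n / (n + k)
= 638 / (638 + 4583)
= 638 / 5221
= 0.1222


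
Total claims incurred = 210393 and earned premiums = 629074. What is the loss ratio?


Loss ratio = claims / premiums
= 210393 / 629074
= 0.3344


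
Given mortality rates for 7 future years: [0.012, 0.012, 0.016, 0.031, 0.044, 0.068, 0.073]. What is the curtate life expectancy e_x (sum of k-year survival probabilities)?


e_x = sum_{k=1}^{n} k_p_x
k_p_x values:
  1_p_x = 0.988
  2_p_x = 0.976144
  3_p_x = 0.960526
  4_p_x = 0.930749
  5_p_x = 0.889796
  6_p_x = 0.82929
  7_p_x = 0.768752
e_x = 6.3433


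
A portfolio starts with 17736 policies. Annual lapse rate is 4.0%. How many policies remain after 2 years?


remaining = initial * (1 - lapse)^years
= 17736 * (1 - 0.04)^2
= 17736 * 0.9216
= 16345.4976


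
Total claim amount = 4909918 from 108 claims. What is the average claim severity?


severity = total / number
= 4909918 / 108
= 45462.2037


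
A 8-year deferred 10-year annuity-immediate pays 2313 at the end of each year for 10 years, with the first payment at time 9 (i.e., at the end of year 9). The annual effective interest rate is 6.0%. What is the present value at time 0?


PV at time 8 of the 10-year annuity-immediate:
a_n = 2313 * (1-(1+0.06)^(-10))/0.06 = 17023.8813
Discount back 8 years to time 0:
PV = 17023.8813 * (1+0.06)^(-8)
= 17023.8813 * 0.627412
= 10680.9938


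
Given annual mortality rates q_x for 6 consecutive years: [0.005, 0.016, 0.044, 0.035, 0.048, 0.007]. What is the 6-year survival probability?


p_k = 1 - q_k for each year
Survival = product of (1 - q_k)
= 0.995 * 0.984 * 0.956 * 0.965 * 0.952 * 0.993
= 0.8539


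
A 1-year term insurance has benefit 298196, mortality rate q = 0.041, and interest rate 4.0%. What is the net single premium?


NSP = benefit * q * v
v = 1/(1+i) = 0.961538
NSP = 298196 * 0.041 * 0.961538
= 11755.8038


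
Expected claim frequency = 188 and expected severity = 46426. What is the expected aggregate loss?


E[S] = E[N] * E[X]
= 188 * 46426
= 8.7281e+06


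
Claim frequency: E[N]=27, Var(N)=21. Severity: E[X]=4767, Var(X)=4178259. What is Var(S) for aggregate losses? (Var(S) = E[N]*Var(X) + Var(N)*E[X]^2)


Var(S) = E[N]*Var(X) + Var(N)*E[X]^2
= 27*4178259 + 21*4767^2
= 112812993 + 477210069
= 5.9002e+08


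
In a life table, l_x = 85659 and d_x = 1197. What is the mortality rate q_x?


q_x = d_x / l_x
= 1197 / 85659
= 0.014


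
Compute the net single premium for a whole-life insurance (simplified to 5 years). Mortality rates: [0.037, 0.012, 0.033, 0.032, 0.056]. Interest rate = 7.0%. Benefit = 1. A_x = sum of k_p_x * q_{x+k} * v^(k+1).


v = 0.934579
Year 0: k_p_x=1.0, q=0.037, term=0.034579
Year 1: k_p_x=0.963, q=0.012, term=0.010093
Year 2: k_p_x=0.951444, q=0.033, term=0.02563
Year 3: k_p_x=0.920046, q=0.032, term=0.022461
Year 4: k_p_x=0.890605, q=0.056, term=0.035559
A_x = 0.1283


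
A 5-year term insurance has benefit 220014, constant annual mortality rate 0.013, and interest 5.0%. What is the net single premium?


NSP = benefit * sum_{k=0}^{n-1} k_p_x * q * v^(k+1)
With constant q=0.013, v=0.952381
Sum = 0.054909
NSP = 220014 * 0.054909
= 12080.6814


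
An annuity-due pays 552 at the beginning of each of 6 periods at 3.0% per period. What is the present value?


PV_due = PMT * (1-(1+i)^(-n))/i * (1+i)
PV_immediate = 2990.2897
PV_due = 2990.2897 * 1.03
= 3079.9984


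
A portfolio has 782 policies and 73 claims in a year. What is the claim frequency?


frequency = claims / policies
= 73 / 782
= 0.0934


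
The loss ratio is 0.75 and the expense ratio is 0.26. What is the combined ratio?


Combined ratio = loss ratio + expense ratio
= 0.75 + 0.26
= 1.01


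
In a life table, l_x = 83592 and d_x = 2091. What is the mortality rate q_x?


q_x = d_x / l_x
= 2091 / 83592
= 0.025


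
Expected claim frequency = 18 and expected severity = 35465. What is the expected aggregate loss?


E[S] = E[N] * E[X]
= 18 * 35465
= 638370


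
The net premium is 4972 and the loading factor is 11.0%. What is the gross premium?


Gross = net * (1 + loading)
= 4972 * (1 + 0.11)
= 4972 * 1.11
= 5518.92


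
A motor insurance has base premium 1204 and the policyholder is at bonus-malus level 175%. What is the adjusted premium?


adjusted = base * BM_level / 100
= 1204 * 175 / 100
= 1204 * 1.75
= 2107.0


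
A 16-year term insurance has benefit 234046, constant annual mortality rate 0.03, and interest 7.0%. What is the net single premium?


NSP = benefit * sum_{k=0}^{n-1} k_p_x * q * v^(k+1)
With constant q=0.03, v=0.934579
Sum = 0.237579
NSP = 234046 * 0.237579
= 55604.4874


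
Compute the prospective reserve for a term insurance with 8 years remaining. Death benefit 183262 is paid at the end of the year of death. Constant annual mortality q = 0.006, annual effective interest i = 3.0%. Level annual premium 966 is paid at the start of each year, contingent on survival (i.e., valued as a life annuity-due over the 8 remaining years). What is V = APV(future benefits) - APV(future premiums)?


v = 1/(1+i) = 0.970874
APV(future benefits) per unit = sum_{k=0}^{7} k_p_x * q * v^(k+1) = 0.041283
APV(future benefits) = 183262 * 0.041283 = 7565.549
Life annuity-due factor ä_{x:8} = sum_{k=0}^{7} k_p_x * v^k = 7.086862
APV(future premiums) = 966 * 7.086862 = 6845.9091
V = 7565.549 - 6845.9091
= 719.6399


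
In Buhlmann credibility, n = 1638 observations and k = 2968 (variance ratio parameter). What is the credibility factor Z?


Z = n / (n + k)
= 1638 / (1638 + 2968)
= 1638 / 4606
= 0.3556


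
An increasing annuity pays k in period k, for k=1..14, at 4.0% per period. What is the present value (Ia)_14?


(Ia)_n = sum_{k=1}^{n} k * v^k, v = 1/(1+i)
v = 0.961538
Sum computed term by term:
(Ia)_14 = 72.5249


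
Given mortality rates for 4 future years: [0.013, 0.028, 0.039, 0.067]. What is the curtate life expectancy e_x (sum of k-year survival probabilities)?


e_x = sum_{k=1}^{n} k_p_x
k_p_x values:
  1_p_x = 0.987
  2_p_x = 0.959364
  3_p_x = 0.921949
  4_p_x = 0.860178
e_x = 3.7285


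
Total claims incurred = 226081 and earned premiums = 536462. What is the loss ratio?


Loss ratio = claims / premiums
= 226081 / 536462
= 0.4214


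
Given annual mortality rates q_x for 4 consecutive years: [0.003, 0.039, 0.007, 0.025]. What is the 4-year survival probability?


p_k = 1 - q_k for each year
Survival = product of (1 - q_k)
= 0.997 * 0.961 * 0.993 * 0.975
= 0.9276


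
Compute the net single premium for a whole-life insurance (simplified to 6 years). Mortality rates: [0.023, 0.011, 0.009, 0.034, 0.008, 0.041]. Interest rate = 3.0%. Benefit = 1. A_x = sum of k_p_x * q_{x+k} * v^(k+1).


v = 0.970874
Year 0: k_p_x=1.0, q=0.023, term=0.02233
Year 1: k_p_x=0.977, q=0.011, term=0.01013
Year 2: k_p_x=0.966253, q=0.009, term=0.007958
Year 3: k_p_x=0.957557, q=0.034, term=0.028926
Year 4: k_p_x=0.925, q=0.008, term=0.006383
Year 5: k_p_x=0.9176, q=0.041, term=0.031507
A_x = 0.1072


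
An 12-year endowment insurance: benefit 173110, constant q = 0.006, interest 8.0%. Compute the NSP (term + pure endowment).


Term component = 7615.4733
Pure endowment = 12_p_x * v^12 * benefit = 0.930329 * 0.397114 * 173110 = 63954.8822
NSP = 71570.3555


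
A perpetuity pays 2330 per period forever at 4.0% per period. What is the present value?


PV = PMT / i
= 2330 / 0.04
= 58250.0


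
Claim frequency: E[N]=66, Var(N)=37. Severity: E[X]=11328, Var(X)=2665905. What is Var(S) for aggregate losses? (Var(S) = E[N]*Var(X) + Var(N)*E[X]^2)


Var(S) = E[N]*Var(X) + Var(N)*E[X]^2
= 66*2665905 + 37*11328^2
= 175949730 + 4747972608
= 4.9239e+09


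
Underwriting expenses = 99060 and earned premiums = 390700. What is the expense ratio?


Expense ratio = expenses / premiums
= 99060 / 390700
= 0.2535


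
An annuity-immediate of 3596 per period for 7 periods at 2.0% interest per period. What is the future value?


FV = PMT * ((1+i)^n - 1) / i
= 3596 * ((1.02)^7 - 1) / 0.02
= 3596 * (1.148686 - 1) / 0.02
= 26733.683


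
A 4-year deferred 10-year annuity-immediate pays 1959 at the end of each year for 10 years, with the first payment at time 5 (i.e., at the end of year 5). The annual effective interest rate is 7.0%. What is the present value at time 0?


PV at time 4 of the 10-year annuity-immediate:
a_n = 1959 * (1-(1+0.07)^(-10))/0.07 = 13759.1962
Discount back 4 years to time 0:
PV = 13759.1962 * (1+0.07)^(-4)
= 13759.1962 * 0.762895
= 10496.8249


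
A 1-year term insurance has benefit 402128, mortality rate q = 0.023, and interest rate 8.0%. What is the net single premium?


NSP = benefit * q * v
v = 1/(1+i) = 0.925926
NSP = 402128 * 0.023 * 0.925926
= 8563.837


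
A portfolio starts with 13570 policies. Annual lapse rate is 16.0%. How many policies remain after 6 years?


remaining = initial * (1 - lapse)^years
= 13570 * (1 - 0.16)^6
= 13570 * 0.351298
= 4767.1143


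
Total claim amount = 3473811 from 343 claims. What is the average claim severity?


severity = total / number
= 3473811 / 343
= 10127.7289


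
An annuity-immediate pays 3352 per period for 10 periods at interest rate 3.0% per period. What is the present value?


PV = PMT * (1 - (1+i)^(-n)) / i
= 3352 * (1 - (1+0.03)^(-10)) / 0.03
= 3352 * (1 - 0.744094) / 0.03
= 3352 * 8.530203
= 28593.2399


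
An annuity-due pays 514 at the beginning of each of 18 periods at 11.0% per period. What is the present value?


PV_due = PMT * (1-(1+i)^(-n))/i * (1+i)
PV_immediate = 3958.6309
PV_due = 3958.6309 * 1.11
= 4394.0803


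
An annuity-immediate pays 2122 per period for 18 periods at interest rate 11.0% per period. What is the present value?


PV = PMT * (1 - (1+i)^(-n)) / i
= 2122 * (1 - (1+0.11)^(-18)) / 0.11
= 2122 * (1 - 0.152822) / 0.11
= 2122 * 7.701617
= 16342.8304


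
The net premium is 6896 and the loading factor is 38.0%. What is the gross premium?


Gross = net * (1 + loading)
= 6896 * (1 + 0.38)
= 6896 * 1.38
= 9516.48


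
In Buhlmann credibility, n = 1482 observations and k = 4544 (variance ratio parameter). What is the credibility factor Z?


Z = n / (n + k)
= 1482 / (1482 + 4544)
= 1482 / 6026
= 0.2459


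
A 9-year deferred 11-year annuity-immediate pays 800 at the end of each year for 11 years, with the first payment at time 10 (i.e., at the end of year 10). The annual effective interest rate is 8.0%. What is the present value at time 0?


PV at time 9 of the 11-year annuity-immediate:
a_n = 800 * (1-(1+0.08)^(-11))/0.08 = 5711.1714
Discount back 9 years to time 0:
PV = 5711.1714 * (1+0.08)^(-9)
= 5711.1714 * 0.500249
= 2857.0076


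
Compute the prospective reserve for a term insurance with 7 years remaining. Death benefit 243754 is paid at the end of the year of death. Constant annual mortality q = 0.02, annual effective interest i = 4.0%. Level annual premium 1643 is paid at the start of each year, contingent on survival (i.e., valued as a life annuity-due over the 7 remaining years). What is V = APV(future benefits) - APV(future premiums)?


v = 1/(1+i) = 0.961538
APV(future benefits) per unit = sum_{k=0}^{6} k_p_x * q * v^(k+1) = 0.113432
APV(future benefits) = 243754 * 0.113432 = 27649.4991
Life annuity-due factor ä_{x:7} = sum_{k=0}^{6} k_p_x * v^k = 5.898463
APV(future premiums) = 1643 * 5.898463 = 9691.1747
V = 27649.4991 - 9691.1747
= 17958.3244


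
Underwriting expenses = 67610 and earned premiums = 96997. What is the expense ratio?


Expense ratio = expenses / premiums
= 67610 / 96997
= 0.697


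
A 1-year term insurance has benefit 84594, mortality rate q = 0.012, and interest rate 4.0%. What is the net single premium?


NSP = benefit * q * v
v = 1/(1+i) = 0.961538
NSP = 84594 * 0.012 * 0.961538
= 976.0846


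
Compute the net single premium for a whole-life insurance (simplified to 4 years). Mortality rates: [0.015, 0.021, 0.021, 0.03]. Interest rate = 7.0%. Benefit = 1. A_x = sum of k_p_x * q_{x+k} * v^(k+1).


v = 0.934579
Year 0: k_p_x=1.0, q=0.015, term=0.014019
Year 1: k_p_x=0.985, q=0.021, term=0.018067
Year 2: k_p_x=0.964315, q=0.021, term=0.016531
Year 3: k_p_x=0.944064, q=0.03, term=0.021607
A_x = 0.0702


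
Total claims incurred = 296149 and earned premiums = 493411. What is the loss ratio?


Loss ratio = claims / premiums
= 296149 / 493411
= 0.6002


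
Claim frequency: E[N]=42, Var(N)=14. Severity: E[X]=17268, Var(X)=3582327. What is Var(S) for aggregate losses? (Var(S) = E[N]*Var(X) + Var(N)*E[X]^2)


Var(S) = E[N]*Var(X) + Var(N)*E[X]^2
= 42*3582327 + 14*17268^2
= 150457734 + 4174573536
= 4.3250e+09


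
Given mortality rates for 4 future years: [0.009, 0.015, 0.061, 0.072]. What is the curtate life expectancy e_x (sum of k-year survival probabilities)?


e_x = sum_{k=1}^{n} k_p_x
k_p_x values:
  1_p_x = 0.991
  2_p_x = 0.976135
  3_p_x = 0.916591
  4_p_x = 0.850596
e_x = 3.7343


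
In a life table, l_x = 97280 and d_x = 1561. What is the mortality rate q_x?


q_x = d_x / l_x
= 1561 / 97280
= 0.016


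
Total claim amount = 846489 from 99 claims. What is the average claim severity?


severity = total / number
= 846489 / 99
= 8550.3939


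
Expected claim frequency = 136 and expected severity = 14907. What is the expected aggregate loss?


E[S] = E[N] * E[X]
= 136 * 14907
= 2.0274e+06


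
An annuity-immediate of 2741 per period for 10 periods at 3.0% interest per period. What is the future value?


FV = PMT * ((1+i)^n - 1) / i
= 2741 * ((1.03)^10 - 1) / 0.03
= 2741 * (1.343916 - 1) / 0.03
= 31422.4932


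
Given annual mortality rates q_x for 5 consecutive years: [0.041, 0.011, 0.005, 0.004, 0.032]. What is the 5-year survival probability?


p_k = 1 - q_k for each year
Survival = product of (1 - q_k)
= 0.959 * 0.989 * 0.995 * 0.996 * 0.968
= 0.9099


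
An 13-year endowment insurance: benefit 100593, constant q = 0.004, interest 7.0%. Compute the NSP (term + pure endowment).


Term component = 3295.6624
Pure endowment = 13_p_x * v^13 * benefit = 0.94923 * 0.414964 * 100593 = 39623.2459
NSP = 42918.9083


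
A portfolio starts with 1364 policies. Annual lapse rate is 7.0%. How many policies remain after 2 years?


remaining = initial * (1 - lapse)^years
= 1364 * (1 - 0.07)^2
= 1364 * 0.8649
= 1179.7236


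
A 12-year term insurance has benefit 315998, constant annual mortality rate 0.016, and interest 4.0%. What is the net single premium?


NSP = benefit * sum_{k=0}^{n-1} k_p_x * q * v^(k+1)
With constant q=0.016, v=0.961538
Sum = 0.138662
NSP = 315998 * 0.138662
= 43816.7771


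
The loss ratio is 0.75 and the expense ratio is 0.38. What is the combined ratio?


Combined ratio = loss ratio + expense ratio
= 0.75 + 0.38
= 1.13


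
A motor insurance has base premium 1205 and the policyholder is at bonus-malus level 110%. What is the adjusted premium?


adjusted = base * BM_level / 100
= 1205 * 110 / 100
= 1205 * 1.1
= 1325.5


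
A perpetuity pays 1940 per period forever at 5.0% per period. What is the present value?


PV = PMT / i
= 1940 / 0.05
= 38800.0


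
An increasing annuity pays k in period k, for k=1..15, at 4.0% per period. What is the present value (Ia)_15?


(Ia)_n = sum_{k=1}^{n} k * v^k, v = 1/(1+i)
v = 0.961538
Sum computed term by term:
(Ia)_15 = 80.8539


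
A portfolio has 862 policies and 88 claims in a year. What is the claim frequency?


frequency = claims / policies
= 88 / 862
= 0.1021


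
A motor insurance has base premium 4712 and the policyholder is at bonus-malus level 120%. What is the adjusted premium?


adjusted = base * BM_level / 100
= 4712 * 120 / 100
= 4712 * 1.2
= 5654.4


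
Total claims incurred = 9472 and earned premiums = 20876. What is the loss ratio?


Loss ratio = claims / premiums
= 9472 / 20876
= 0.4537


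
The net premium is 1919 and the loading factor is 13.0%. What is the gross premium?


Gross = net * (1 + loading)
= 1919 * (1 + 0.13)
= 1919 * 1.13
= 2168.47


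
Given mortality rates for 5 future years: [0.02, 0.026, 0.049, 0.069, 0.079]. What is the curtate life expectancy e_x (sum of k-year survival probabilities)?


e_x = sum_{k=1}^{n} k_p_x
k_p_x values:
  1_p_x = 0.98
  2_p_x = 0.95452
  3_p_x = 0.907749
  4_p_x = 0.845114
  5_p_x = 0.77835
e_x = 4.4657


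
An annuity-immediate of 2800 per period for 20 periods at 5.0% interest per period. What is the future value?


FV = PMT * ((1+i)^n - 1) / i
= 2800 * ((1.05)^20 - 1) / 0.05
= 2800 * (2.653298 - 1) / 0.05
= 92584.6715


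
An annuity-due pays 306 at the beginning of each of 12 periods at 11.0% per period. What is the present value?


PV_due = PMT * (1-(1+i)^(-n))/i * (1+i)
PV_immediate = 1986.661
PV_due = 1986.661 * 1.11
= 2205.1937


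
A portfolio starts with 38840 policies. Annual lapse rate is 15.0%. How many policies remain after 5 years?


remaining = initial * (1 - lapse)^years
= 38840 * (1 - 0.15)^5
= 38840 * 0.443705
= 17233.5143


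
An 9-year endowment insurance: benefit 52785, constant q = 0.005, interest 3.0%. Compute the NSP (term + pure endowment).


Term component = 2016.3133
Pure endowment = 9_p_x * v^9 * benefit = 0.95589 * 0.766417 * 52785 = 38670.8066
NSP = 40687.1199


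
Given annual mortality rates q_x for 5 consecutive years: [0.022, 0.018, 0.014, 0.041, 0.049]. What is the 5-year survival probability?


p_k = 1 - q_k for each year
Survival = product of (1 - q_k)
= 0.978 * 0.982 * 0.986 * 0.959 * 0.951
= 0.8636


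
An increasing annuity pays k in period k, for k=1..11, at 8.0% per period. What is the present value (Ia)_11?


(Ia)_n = sum_{k=1}^{n} k * v^k, v = 1/(1+i)
v = 0.925926
Sum computed term by term:
(Ia)_11 = 37.4046


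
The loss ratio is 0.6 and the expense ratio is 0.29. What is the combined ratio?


Combined ratio = loss ratio + expense ratio
= 0.6 + 0.29
= 0.89


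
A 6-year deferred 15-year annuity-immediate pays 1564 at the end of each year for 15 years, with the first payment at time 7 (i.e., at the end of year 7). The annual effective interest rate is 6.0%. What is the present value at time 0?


PV at time 6 of the 15-year annuity-immediate:
a_n = 1564 * (1-(1+0.06)^(-15))/0.06 = 15189.9574
Discount back 6 years to time 0:
PV = 15189.9574 * (1+0.06)^(-6)
= 15189.9574 * 0.704961
= 10708.3206


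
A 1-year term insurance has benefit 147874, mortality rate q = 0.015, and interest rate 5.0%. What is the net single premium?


NSP = benefit * q * v
v = 1/(1+i) = 0.952381
NSP = 147874 * 0.015 * 0.952381
= 2112.4857


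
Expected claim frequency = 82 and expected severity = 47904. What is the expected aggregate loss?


E[S] = E[N] * E[X]
= 82 * 47904
= 3.9281e+06


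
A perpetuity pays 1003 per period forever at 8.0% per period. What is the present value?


PV = PMT / i
= 1003 / 0.08
= 12537.5


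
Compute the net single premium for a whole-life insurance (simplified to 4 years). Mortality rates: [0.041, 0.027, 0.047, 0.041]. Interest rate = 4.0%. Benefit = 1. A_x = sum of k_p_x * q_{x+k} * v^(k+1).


v = 0.961538
Year 0: k_p_x=1.0, q=0.041, term=0.039423
Year 1: k_p_x=0.959, q=0.027, term=0.02394
Year 2: k_p_x=0.933107, q=0.047, term=0.038988
Year 3: k_p_x=0.889251, q=0.041, term=0.031166
A_x = 0.1335


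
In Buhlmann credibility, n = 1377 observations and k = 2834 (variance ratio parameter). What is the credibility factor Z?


Z = n / (n + k)
= 1377 / (1377 + 2834)
= 1377 / 4211
= 0.327


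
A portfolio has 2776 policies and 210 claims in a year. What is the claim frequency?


frequency = claims / policies
= 210 / 2776
= 0.0756


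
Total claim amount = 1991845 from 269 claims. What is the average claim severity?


severity = total / number
= 1991845 / 269
= 7404.6283


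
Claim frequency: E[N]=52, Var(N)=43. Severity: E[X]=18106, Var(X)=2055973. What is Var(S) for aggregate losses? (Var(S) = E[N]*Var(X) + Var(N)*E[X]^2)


Var(S) = E[N]*Var(X) + Var(N)*E[X]^2
= 52*2055973 + 43*18106^2
= 106910596 + 14096571148
= 1.4203e+10


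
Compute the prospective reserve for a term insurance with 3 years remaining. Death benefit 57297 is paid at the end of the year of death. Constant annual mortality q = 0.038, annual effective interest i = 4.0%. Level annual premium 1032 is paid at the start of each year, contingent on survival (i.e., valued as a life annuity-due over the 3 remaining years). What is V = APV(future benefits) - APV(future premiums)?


v = 1/(1+i) = 0.961538
APV(future benefits) per unit = sum_{k=0}^{2} k_p_x * q * v^(k+1) = 0.1016
APV(future benefits) = 57297 * 0.1016 = 5821.3614
Life annuity-due factor ä_{x:3} = sum_{k=0}^{2} k_p_x * v^k = 2.780625
APV(future premiums) = 1032 * 2.780625 = 2869.605
V = 5821.3614 - 2869.605
= 2951.7564


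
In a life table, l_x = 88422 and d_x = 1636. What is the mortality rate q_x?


q_x = d_x / l_x
= 1636 / 88422
= 0.0185


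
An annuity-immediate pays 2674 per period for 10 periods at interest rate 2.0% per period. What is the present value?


PV = PMT * (1 - (1+i)^(-n)) / i
= 2674 * (1 - (1+0.02)^(-10)) / 0.02
= 2674 * (1 - 0.820348) / 0.02
= 2674 * 8.982585
= 24019.4323


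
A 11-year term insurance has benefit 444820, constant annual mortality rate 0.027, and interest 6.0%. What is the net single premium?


NSP = benefit * sum_{k=0}^{n-1} k_p_x * q * v^(k+1)
With constant q=0.027, v=0.943396
Sum = 0.189363
NSP = 444820 * 0.189363
= 84232.3139


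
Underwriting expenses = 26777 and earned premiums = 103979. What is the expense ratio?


Expense ratio = expenses / premiums
= 26777 / 103979
= 0.2575


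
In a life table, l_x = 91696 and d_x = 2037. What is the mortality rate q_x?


q_x = d_x / l_x
= 2037 / 91696
= 0.0222


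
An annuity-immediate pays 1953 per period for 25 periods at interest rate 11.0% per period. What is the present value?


PV = PMT * (1 - (1+i)^(-n)) / i
= 1953 * (1 - (1+0.11)^(-25)) / 0.11
= 1953 * (1 - 0.073608) / 0.11
= 1953 * 8.421745
= 16447.6673


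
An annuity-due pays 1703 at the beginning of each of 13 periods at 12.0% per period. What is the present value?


PV_due = PMT * (1-(1+i)^(-n))/i * (1+i)
PV_immediate = 10939.303
PV_due = 10939.303 * 1.12
= 12252.0193


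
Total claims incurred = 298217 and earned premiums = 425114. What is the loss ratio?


Loss ratio = claims / premiums
= 298217 / 425114
= 0.7015


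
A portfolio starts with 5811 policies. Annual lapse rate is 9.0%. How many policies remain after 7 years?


remaining = initial * (1 - lapse)^years
= 5811 * (1 - 0.09)^7
= 5811 * 0.516761
= 3002.8983


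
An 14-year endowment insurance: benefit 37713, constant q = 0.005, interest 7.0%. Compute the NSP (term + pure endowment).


Term component = 1605.2289
Pure endowment = 14_p_x * v^14 * benefit = 0.93223 * 0.387817 * 37713 = 13634.5662
NSP = 15239.7951


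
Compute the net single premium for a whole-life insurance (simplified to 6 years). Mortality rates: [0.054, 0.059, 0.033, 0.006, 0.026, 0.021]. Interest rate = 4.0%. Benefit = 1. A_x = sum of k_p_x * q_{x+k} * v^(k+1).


v = 0.961538
Year 0: k_p_x=1.0, q=0.054, term=0.051923
Year 1: k_p_x=0.946, q=0.059, term=0.051603
Year 2: k_p_x=0.890186, q=0.033, term=0.026115
Year 3: k_p_x=0.86081, q=0.006, term=0.004415
Year 4: k_p_x=0.855645, q=0.026, term=0.018285
Year 5: k_p_x=0.833398, q=0.021, term=0.013832
A_x = 0.1662


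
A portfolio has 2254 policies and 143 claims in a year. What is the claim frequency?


frequency = claims / policies
= 143 / 2254
= 0.0634


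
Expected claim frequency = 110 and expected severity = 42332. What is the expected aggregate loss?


E[S] = E[N] * E[X]
= 110 * 42332
= 4.6565e+06


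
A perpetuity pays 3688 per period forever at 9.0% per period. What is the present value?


PV = PMT / i
= 3688 / 0.09
= 40977.7778


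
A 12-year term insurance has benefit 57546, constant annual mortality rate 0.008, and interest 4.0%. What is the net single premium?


NSP = benefit * sum_{k=0}^{n-1} k_p_x * q * v^(k+1)
With constant q=0.008, v=0.961538
Sum = 0.072133
NSP = 57546 * 0.072133
= 4150.9376


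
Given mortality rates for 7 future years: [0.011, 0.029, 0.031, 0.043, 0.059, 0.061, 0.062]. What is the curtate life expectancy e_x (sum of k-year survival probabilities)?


e_x = sum_{k=1}^{n} k_p_x
k_p_x values:
  1_p_x = 0.989
  2_p_x = 0.960319
  3_p_x = 0.930549
  4_p_x = 0.890535
  5_p_x = 0.837994
  6_p_x = 0.786876
  7_p_x = 0.73809
e_x = 6.1334


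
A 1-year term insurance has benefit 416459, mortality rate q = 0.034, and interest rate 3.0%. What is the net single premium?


NSP = benefit * q * v
v = 1/(1+i) = 0.970874
NSP = 416459 * 0.034 * 0.970874
= 13747.1903


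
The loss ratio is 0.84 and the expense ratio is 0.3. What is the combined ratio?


Combined ratio = loss ratio + expense ratio
= 0.84 + 0.3
= 1.14


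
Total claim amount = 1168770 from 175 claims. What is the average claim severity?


severity = total / number
= 1168770 / 175
= 6678.6857


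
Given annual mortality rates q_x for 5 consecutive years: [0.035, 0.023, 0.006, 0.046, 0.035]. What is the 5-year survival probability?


p_k = 1 - q_k for each year
Survival = product of (1 - q_k)
= 0.965 * 0.977 * 0.994 * 0.954 * 0.965
= 0.8627


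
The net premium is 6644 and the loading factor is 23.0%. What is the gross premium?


Gross = net * (1 + loading)
= 6644 * (1 + 0.23)
= 6644 * 1.23
= 8172.12


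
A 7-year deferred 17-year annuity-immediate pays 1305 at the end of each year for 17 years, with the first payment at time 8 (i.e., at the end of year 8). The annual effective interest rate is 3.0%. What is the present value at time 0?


PV at time 7 of the 17-year annuity-immediate:
a_n = 1305 * (1-(1+0.03)^(-17))/0.03 = 17181.7846
Discount back 7 years to time 0:
PV = 17181.7846 * (1+0.03)^(-7)
= 17181.7846 * 0.813092
= 13970.3632


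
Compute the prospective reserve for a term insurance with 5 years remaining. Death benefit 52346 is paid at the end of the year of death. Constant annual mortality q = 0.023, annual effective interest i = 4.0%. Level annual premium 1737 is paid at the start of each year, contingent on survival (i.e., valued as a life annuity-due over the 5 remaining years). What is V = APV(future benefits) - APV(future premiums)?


v = 1/(1+i) = 0.961538
APV(future benefits) per unit = sum_{k=0}^{4} k_p_x * q * v^(k+1) = 0.097967
APV(future benefits) = 52346 * 0.097967 = 5128.1994
Life annuity-due factor ä_{x:5} = sum_{k=0}^{4} k_p_x * v^k = 4.429828
APV(future premiums) = 1737 * 4.429828 = 7694.612
V = 5128.1994 - 7694.612
= -2566.4126


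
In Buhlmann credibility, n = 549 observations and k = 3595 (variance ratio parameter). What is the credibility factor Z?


Z = n / (n + k)
= 549 / (549 + 3595)
= 549 / 4144
= 0.1325


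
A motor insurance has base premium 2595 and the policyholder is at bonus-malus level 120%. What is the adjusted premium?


adjusted = base * BM_level / 100
= 2595 * 120 / 100
= 2595 * 1.2
= 3114.0


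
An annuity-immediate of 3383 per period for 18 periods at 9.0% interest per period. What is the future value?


FV = PMT * ((1+i)^n - 1) / i
= 3383 * ((1.09)^18 - 1) / 0.09
= 3383 * (4.71712 - 1) / 0.09
= 139722.4264


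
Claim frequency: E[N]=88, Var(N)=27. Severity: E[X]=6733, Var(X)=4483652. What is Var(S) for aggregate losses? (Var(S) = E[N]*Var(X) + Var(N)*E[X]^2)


Var(S) = E[N]*Var(X) + Var(N)*E[X]^2
= 88*4483652 + 27*6733^2
= 394561376 + 1223998803
= 1.6186e+09


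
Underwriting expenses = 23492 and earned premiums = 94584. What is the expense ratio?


Expense ratio = expenses / premiums
= 23492 / 94584
= 0.2484


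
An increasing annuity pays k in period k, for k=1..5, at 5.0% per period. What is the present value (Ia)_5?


(Ia)_n = sum_{k=1}^{n} k * v^k, v = 1/(1+i)
v = 0.952381
Sum computed term by term:
(Ia)_5 = 12.5664


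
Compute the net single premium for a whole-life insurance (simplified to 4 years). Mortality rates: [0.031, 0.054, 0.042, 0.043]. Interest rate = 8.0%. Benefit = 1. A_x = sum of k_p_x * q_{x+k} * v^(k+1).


v = 0.925926
Year 0: k_p_x=1.0, q=0.031, term=0.028704
Year 1: k_p_x=0.969, q=0.054, term=0.044861
Year 2: k_p_x=0.916674, q=0.042, term=0.030563
Year 3: k_p_x=0.878174, q=0.043, term=0.027756
A_x = 0.1319


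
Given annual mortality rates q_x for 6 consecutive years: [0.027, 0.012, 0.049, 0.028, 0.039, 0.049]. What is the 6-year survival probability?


p_k = 1 - q_k for each year
Survival = product of (1 - q_k)
= 0.973 * 0.988 * 0.951 * 0.972 * 0.961 * 0.951
= 0.8121


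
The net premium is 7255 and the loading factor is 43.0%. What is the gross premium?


Gross = net * (1 + loading)
= 7255 * (1 + 0.43)
= 7255 * 1.43
= 10374.65


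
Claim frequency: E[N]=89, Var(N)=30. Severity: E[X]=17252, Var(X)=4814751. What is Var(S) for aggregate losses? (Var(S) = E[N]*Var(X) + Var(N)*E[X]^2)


Var(S) = E[N]*Var(X) + Var(N)*E[X]^2
= 89*4814751 + 30*17252^2
= 428512839 + 8928945120
= 9.3575e+09


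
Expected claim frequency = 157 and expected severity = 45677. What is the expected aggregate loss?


E[S] = E[N] * E[X]
= 157 * 45677
= 7.1713e+06


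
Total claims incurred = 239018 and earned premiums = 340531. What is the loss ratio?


Loss ratio = claims / premiums
= 239018 / 340531
= 0.7019


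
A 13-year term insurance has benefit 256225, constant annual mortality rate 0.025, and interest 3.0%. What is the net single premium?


NSP = benefit * sum_{k=0}^{n-1} k_p_x * q * v^(k+1)
With constant q=0.025, v=0.970874
Sum = 0.231828
NSP = 256225 * 0.231828
= 59400.2413


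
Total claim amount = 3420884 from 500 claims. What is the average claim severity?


severity = total / number
= 3420884 / 500
= 6841.768


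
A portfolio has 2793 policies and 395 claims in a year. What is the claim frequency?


frequency = claims / policies
= 395 / 2793
= 0.1414


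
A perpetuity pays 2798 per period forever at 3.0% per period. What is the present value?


PV = PMT / i
= 2798 / 0.03
= 93266.6667


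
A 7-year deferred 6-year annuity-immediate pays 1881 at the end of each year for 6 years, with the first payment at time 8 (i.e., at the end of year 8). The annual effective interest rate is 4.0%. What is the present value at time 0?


PV at time 7 of the 6-year annuity-immediate:
a_n = 1881 * (1-(1+0.04)^(-6))/0.04 = 9860.4594
Discount back 7 years to time 0:
PV = 9860.4594 * (1+0.04)^(-7)
= 9860.4594 * 0.759918
= 7493.1388


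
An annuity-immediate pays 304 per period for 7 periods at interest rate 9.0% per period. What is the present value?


PV = PMT * (1 - (1+i)^(-n)) / i
= 304 * (1 - (1+0.09)^(-7)) / 0.09
= 304 * (1 - 0.547034) / 0.09
= 304 * 5.032953
= 1530.0177


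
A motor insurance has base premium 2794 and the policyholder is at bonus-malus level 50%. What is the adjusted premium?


adjusted = base * BM_level / 100
= 2794 * 50 / 100
= 2794 * 0.5
= 1397.0


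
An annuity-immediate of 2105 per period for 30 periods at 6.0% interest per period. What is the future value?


FV = PMT * ((1+i)^n - 1) / i
= 2105 * ((1.06)^30 - 1) / 0.06
= 2105 * (5.743491 - 1) / 0.06
= 166417.482


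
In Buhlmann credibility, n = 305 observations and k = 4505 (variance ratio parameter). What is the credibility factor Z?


Z = n / (n + k)
= 305 / (305 + 4505)
= 305 / 4810
= 0.0634


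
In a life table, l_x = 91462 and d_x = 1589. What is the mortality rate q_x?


q_x = d_x / l_x
= 1589 / 91462
= 0.0174


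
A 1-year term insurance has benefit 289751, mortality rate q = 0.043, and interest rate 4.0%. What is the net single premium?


NSP = benefit * q * v
v = 1/(1+i) = 0.961538
NSP = 289751 * 0.043 * 0.961538
= 11980.0894


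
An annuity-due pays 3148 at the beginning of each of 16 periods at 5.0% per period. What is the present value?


PV_due = PMT * (1-(1+i)^(-n))/i * (1+i)
PV_immediate = 34117.2986
PV_due = 34117.2986 * 1.05
= 35823.1635


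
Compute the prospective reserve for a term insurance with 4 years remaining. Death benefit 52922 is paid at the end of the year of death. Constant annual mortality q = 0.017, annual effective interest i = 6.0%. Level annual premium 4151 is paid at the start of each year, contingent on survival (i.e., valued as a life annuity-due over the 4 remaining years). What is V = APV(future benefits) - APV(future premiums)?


v = 1/(1+i) = 0.943396
APV(future benefits) per unit = sum_{k=0}^{3} k_p_x * q * v^(k+1) = 0.057493
APV(future benefits) = 52922 * 0.057493 = 3042.6591
Life annuity-due factor ä_{x:4} = sum_{k=0}^{3} k_p_x * v^k = 3.584875
APV(future premiums) = 4151 * 3.584875 = 14880.8152
V = 3042.6591 - 14880.8152
= -11838.1561


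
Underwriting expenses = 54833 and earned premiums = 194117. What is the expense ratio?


Expense ratio = expenses / premiums
= 54833 / 194117
= 0.2825


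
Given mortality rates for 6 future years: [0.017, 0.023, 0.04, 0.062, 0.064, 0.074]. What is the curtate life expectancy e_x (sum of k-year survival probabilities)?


e_x = sum_{k=1}^{n} k_p_x
k_p_x values:
  1_p_x = 0.983
  2_p_x = 0.960391
  3_p_x = 0.921975
  4_p_x = 0.864813
  5_p_x = 0.809465
  6_p_x = 0.749564
e_x = 5.2892


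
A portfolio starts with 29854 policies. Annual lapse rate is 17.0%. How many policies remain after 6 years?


remaining = initial * (1 - lapse)^years
= 29854 * (1 - 0.17)^6
= 29854 * 0.32694
= 9760.4779


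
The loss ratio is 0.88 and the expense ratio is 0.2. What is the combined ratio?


Combined ratio = loss ratio + expense ratio
= 0.88 + 0.2
= 1.08


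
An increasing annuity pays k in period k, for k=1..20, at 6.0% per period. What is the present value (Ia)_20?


(Ia)_n = sum_{k=1}^{n} k * v^k, v = 1/(1+i)
v = 0.943396
Sum computed term by term:
(Ia)_20 = 98.7004


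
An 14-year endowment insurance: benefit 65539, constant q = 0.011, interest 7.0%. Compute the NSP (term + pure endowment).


Term component = 5943.8254
Pure endowment = 14_p_x * v^14 * benefit = 0.856541 * 0.387817 * 65539 = 21770.8309
NSP = 27714.6564


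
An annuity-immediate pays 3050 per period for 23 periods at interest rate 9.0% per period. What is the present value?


PV = PMT * (1 - (1+i)^(-n)) / i
= 3050 * (1 - (1+0.09)^(-23)) / 0.09
= 3050 * (1 - 0.137781) / 0.09
= 3050 * 9.580207
= 29219.6308


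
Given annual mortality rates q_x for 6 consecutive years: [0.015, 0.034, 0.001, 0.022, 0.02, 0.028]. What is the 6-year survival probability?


p_k = 1 - q_k for each year
Survival = product of (1 - q_k)
= 0.985 * 0.966 * 0.999 * 0.978 * 0.98 * 0.972
= 0.8855


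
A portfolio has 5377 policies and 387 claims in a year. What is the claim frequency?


frequency = claims / policies
= 387 / 5377
= 0.072


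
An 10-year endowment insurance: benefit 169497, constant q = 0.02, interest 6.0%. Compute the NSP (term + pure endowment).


Term component = 23041.0329
Pure endowment = 10_p_x * v^10 * benefit = 0.817073 * 0.558395 * 169497 = 77332.8686
NSP = 100373.9014


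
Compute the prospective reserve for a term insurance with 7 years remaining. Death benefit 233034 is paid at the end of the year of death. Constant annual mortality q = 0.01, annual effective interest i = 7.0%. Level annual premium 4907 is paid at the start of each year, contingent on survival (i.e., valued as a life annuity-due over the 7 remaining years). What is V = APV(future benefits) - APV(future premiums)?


v = 1/(1+i) = 0.934579
APV(future benefits) per unit = sum_{k=0}^{6} k_p_x * q * v^(k+1) = 0.052445
APV(future benefits) = 233034 * 0.052445 = 12221.3675
Life annuity-due factor ä_{x:7} = sum_{k=0}^{6} k_p_x * v^k = 5.611569
APV(future premiums) = 4907 * 5.611569 = 27535.9681
V = 12221.3675 - 27535.9681
= -15314.6006


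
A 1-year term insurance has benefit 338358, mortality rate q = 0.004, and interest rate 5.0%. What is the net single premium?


NSP = benefit * q * v
v = 1/(1+i) = 0.952381
NSP = 338358 * 0.004 * 0.952381
= 1288.9829


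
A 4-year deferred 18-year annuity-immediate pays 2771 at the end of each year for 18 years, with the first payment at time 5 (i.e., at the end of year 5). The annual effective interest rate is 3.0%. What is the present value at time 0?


PV at time 4 of the 18-year annuity-immediate:
a_n = 2771 * (1-(1+0.03)^(-18))/0.03 = 38110.9847
Discount back 4 years to time 0:
PV = 38110.9847 * (1+0.03)^(-4)
= 38110.9847 * 0.888487
= 33861.1163


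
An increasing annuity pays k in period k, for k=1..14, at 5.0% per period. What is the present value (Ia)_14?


(Ia)_n = sum_{k=1}^{n} k * v^k, v = 1/(1+i)
v = 0.952381
Sum computed term by term:
(Ia)_14 = 66.4524


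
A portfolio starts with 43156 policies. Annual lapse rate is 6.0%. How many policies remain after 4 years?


remaining = initial * (1 - lapse)^years
= 43156 * (1 - 0.06)^4
= 43156 * 0.780749
= 33694.0021


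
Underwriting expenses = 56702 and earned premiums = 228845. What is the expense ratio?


Expense ratio = expenses / premiums
= 56702 / 228845
= 0.2478


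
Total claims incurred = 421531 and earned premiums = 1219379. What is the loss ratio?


Loss ratio = claims / premiums
= 421531 / 1219379
= 0.3457


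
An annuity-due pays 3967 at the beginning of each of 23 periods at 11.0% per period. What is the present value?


PV_due = PMT * (1-(1+i)^(-n))/i * (1+i)
PV_immediate = 32792.9342
PV_due = 32792.9342 * 1.11
= 36400.1569


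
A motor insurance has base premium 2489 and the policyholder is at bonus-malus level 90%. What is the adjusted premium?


adjusted = base * BM_level / 100
= 2489 * 90 / 100
= 2489 * 0.9
= 2240.1


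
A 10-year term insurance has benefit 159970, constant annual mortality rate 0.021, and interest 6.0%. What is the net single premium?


NSP = benefit * sum_{k=0}^{n-1} k_p_x * q * v^(k+1)
With constant q=0.021, v=0.943396
Sum = 0.142174
NSP = 159970 * 0.142174
= 22743.561


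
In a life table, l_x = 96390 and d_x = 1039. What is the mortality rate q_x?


q_x = d_x / l_x
= 1039 / 96390
= 0.0108


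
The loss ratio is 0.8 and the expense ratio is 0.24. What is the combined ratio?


Combined ratio = loss ratio + expense ratio
= 0.8 + 0.24
= 1.04


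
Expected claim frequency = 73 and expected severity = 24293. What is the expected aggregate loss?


E[S] = E[N] * E[X]
= 73 * 24293
= 1.7734e+06


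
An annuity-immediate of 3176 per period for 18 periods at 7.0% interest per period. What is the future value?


FV = PMT * ((1+i)^n - 1) / i
= 3176 * ((1.07)^18 - 1) / 0.07
= 3176 * (3.379932 - 1) / 0.07
= 107980.9273


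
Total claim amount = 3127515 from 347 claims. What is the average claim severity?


severity = total / number
= 3127515 / 347
= 9013.0115


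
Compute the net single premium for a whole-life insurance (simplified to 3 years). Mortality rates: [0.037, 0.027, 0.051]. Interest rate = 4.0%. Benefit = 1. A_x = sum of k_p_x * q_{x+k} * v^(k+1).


v = 0.961538
Year 0: k_p_x=1.0, q=0.037, term=0.035577
Year 1: k_p_x=0.963, q=0.027, term=0.024039
Year 2: k_p_x=0.936999, q=0.051, term=0.042482
A_x = 0.1021


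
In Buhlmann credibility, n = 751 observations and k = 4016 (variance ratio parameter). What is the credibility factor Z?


Z = n / (n + k)
= 751 / (751 + 4016)
= 751 / 4767
= 0.1575


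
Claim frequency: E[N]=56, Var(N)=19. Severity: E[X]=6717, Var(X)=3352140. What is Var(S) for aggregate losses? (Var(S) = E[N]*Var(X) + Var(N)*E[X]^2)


Var(S) = E[N]*Var(X) + Var(N)*E[X]^2
= 56*3352140 + 19*6717^2
= 187719840 + 857243691
= 1.0450e+09


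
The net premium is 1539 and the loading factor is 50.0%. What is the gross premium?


Gross = net * (1 + loading)
= 1539 * (1 + 0.5)
= 1539 * 1.5
= 2308.5
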